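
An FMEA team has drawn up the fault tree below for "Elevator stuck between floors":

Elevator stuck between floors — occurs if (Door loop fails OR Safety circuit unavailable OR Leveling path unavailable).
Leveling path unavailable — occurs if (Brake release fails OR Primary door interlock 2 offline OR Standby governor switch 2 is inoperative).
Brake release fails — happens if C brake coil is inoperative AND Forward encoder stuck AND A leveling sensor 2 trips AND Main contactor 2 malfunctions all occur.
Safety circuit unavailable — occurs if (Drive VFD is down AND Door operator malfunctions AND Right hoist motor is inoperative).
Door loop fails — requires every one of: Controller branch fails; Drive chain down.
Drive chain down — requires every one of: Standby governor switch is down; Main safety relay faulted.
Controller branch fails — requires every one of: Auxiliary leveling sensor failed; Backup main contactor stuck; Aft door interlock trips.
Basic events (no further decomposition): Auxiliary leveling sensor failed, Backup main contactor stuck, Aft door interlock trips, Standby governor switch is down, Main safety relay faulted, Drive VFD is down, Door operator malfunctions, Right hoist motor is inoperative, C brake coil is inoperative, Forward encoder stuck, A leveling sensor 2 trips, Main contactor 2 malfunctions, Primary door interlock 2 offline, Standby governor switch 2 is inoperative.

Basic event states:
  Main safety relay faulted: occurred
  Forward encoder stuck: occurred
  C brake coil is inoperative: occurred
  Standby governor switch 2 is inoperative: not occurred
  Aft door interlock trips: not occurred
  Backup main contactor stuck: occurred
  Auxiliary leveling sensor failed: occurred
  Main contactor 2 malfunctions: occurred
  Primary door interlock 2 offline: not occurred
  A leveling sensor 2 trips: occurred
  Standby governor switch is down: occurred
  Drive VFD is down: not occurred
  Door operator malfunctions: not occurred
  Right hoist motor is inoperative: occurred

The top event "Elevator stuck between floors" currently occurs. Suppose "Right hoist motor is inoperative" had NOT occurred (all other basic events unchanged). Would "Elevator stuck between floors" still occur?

Counterfactual: set "Right hoist motor is inoperative" to not occurred.
Controller branch fails [AND]: Auxiliary leveling sensor failed=occurs, Backup main contactor stuck=occurs, Aft door interlock trips=not → not all inputs occur → does not occur.
Drive chain down [AND]: Standby governor switch is down=occurs, Main safety relay faulted=occurs → all inputs occur → occurs.
Door loop fails [AND]: Controller branch fails=not, Drive chain down=occurs → not all inputs occur → does not occur.
Safety circuit unavailable [AND]: Drive VFD is down=not, Door operator malfunctions=not, Right hoist motor is inoperative=not → not all inputs occur → does not occur.
Brake release fails [AND]: C brake coil is inoperative=occurs, Forward encoder stuck=occurs, A leveling sensor 2 trips=occurs, Main contactor 2 malfunctions=occurs → all inputs occur → occurs.
Leveling path unavailable [OR]: Brake release fails=occurs, Primary door interlock 2 offline=not, Standby governor switch 2 is inoperative=not → at least one input occurs → occurs.
Elevator stuck between floors [OR]: Door loop fails=not, Safety circuit unavailable=not, Leveling path unavailable=occurs → at least one input occurs → occurs.

Yes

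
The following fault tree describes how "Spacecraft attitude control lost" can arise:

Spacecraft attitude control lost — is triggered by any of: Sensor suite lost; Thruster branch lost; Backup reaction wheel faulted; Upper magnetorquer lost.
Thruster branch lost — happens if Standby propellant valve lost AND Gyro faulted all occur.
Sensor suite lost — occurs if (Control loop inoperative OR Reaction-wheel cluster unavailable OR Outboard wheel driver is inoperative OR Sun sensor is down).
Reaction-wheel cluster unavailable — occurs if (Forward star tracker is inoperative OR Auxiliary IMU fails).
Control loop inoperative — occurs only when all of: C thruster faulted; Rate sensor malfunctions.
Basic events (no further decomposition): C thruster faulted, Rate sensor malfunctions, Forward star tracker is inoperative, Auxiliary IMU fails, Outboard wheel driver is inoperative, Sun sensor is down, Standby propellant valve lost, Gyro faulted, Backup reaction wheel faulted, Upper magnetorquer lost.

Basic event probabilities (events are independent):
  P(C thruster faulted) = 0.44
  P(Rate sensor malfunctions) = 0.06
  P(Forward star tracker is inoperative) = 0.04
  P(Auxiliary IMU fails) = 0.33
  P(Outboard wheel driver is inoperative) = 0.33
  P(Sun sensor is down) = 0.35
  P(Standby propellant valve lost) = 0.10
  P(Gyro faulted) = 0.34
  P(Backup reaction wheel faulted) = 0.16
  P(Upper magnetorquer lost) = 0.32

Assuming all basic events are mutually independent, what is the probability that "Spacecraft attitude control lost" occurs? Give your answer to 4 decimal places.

0.8495

P(Control loop inoperative) [AND] = 0.44 × 0.06 = 0.026400
P(Reaction-wheel cluster unavailable) [OR] = 1 − (1−0.04) × (1−0.33) = 0.356800
P(Sensor suite lost) [OR] = 1 − (1−0.026400) × (1−0.356800) × (1−0.33) × (1−0.35) = 0.727281
P(Thruster branch lost) [AND] = 0.10 × 0.34 = 0.034000
P(Spacecraft attitude control lost) [OR] = 1 − (1−0.727281) × (1−0.034000) × (1−0.16) × (1−0.32) = 0.849519
Rounded to 4 decimal places: P(Spacecraft attitude control lost) ≈ 0.8495.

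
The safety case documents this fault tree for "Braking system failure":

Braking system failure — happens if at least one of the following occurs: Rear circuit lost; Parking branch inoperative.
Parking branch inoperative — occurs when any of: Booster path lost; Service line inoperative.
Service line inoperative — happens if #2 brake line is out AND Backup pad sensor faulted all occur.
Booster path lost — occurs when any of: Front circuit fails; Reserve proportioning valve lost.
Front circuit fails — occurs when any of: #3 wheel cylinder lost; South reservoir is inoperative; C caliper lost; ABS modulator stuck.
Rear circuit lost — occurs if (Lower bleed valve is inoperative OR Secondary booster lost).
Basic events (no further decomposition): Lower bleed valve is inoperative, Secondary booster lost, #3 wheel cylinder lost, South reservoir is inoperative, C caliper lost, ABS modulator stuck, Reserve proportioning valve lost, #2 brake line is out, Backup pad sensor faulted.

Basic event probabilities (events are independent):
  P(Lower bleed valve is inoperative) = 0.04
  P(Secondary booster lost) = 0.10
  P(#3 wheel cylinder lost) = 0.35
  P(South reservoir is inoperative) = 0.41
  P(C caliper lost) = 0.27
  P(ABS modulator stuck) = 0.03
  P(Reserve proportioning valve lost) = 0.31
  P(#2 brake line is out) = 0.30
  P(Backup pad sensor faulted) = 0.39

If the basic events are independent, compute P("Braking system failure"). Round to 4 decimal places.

0.8571

P(Rear circuit lost) [OR] = 1 − (1−0.04) × (1−0.10) = 0.136000
P(Front circuit fails) [OR] = 1 − (1−0.35) × (1−0.41) × (1−0.27) × (1−0.03) = 0.728444
P(Booster path lost) [OR] = 1 − (1−0.728444) × (1−0.31) = 0.812626
P(Service line inoperative) [AND] = 0.30 × 0.39 = 0.117000
P(Parking branch inoperative) [OR] = 1 − (1−0.812626) × (1−0.117000) = 0.834549
P(Braking system failure) [OR] = 1 − (1−0.136000) × (1−0.834549) = 0.857050
Rounded to 4 decimal places: P(Braking system failure) ≈ 0.8571.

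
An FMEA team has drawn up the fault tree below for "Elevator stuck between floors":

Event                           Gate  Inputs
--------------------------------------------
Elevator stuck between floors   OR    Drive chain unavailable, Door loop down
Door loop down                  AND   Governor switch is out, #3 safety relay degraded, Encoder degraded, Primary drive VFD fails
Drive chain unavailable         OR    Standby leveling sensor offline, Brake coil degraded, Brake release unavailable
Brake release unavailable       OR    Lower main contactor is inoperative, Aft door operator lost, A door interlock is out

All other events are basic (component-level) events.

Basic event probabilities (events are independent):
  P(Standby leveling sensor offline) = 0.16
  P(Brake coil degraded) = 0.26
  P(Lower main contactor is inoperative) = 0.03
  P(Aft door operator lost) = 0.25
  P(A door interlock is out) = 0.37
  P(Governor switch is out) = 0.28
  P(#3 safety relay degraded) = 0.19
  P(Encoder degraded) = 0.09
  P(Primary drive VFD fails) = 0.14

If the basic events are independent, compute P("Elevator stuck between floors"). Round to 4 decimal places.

P(Brake release unavailable) [OR] = 1 − (1−0.03) × (1−0.25) × (1−0.37) = 0.541675
P(Drive chain unavailable) [OR] = 1 − (1−0.16) × (1−0.26) × (1−0.541675) = 0.715105
P(Door loop down) [AND] = 0.28 × 0.19 × 0.09 × 0.14 = 0.000670
P(Elevator stuck between floors) [OR] = 1 − (1−0.715105) × (1−0.000670) = 0.715296
Rounded to 4 decimal places: P(Elevator stuck between floors) ≈ 0.7153.

0.7153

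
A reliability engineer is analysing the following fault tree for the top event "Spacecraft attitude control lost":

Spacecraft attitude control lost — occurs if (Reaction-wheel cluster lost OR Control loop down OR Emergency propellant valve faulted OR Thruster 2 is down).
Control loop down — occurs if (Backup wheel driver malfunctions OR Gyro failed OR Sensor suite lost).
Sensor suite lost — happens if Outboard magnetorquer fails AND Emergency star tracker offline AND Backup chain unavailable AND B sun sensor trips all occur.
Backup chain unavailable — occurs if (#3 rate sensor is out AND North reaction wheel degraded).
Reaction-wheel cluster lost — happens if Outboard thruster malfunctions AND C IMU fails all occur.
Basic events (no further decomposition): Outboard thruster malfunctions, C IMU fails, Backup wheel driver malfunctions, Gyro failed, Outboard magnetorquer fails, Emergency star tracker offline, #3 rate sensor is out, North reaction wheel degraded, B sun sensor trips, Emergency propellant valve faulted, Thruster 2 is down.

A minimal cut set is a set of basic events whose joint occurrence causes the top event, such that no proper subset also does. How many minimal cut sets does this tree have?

6

Reaction-wheel cluster lost [AND]: one cut set from each child combined → 1 × 1 = 1 cut set(s).
Backup chain unavailable [AND]: one cut set from each child combined → 1 × 1 = 1 cut set(s).
Sensor suite lost [AND]: one cut set from each child combined → 1 × 1 × 1 × 1 = 1 cut set(s).
Control loop down [OR]: union of children's cut sets → 3 cut set(s).
Spacecraft attitude control lost [OR]: union of children's cut sets → 6 cut set(s).
Minimal cut sets: {C IMU fails, Outboard thruster malfunctions}; {Backup wheel driver malfunctions}; {Gyro failed}; {#3 rate sensor is out, B sun sensor trips, Emergency star tracker offline, North reaction wheel degraded, Outboard magnetorquer fails}; {Emergency propellant valve faulted}; {Thruster 2 is down}.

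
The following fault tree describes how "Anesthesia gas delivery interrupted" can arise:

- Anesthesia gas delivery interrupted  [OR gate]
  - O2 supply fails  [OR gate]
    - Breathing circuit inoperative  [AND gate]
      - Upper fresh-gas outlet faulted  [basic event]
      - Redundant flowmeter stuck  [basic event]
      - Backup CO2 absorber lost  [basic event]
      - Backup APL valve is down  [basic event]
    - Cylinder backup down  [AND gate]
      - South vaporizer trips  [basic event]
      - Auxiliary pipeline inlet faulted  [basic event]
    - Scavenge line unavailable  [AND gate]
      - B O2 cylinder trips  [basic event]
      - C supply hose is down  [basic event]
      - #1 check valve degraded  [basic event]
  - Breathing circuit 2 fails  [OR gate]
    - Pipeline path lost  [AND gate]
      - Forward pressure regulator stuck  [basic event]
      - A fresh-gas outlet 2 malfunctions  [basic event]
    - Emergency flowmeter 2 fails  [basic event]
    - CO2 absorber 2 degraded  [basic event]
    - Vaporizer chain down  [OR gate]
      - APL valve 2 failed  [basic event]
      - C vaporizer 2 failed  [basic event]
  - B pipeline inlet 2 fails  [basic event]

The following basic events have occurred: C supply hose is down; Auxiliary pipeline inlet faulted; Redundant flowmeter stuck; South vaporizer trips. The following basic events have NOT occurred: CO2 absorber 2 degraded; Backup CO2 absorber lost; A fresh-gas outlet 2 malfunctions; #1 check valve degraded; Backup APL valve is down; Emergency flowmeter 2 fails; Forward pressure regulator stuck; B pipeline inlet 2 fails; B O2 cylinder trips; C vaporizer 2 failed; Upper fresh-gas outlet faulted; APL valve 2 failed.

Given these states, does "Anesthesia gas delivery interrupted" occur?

Yes

Breathing circuit inoperative [AND]: Upper fresh-gas outlet faulted=not, Redundant flowmeter stuck=occurs, Backup CO2 absorber lost=not, Backup APL valve is down=not → not all inputs occur → does not occur.
Cylinder backup down [AND]: South vaporizer trips=occurs, Auxiliary pipeline inlet faulted=occurs → all inputs occur → occurs.
Scavenge line unavailable [AND]: B O2 cylinder trips=not, C supply hose is down=occurs, #1 check valve degraded=not → not all inputs occur → does not occur.
O2 supply fails [OR]: Breathing circuit inoperative=not, Cylinder backup down=occurs, Scavenge line unavailable=not → at least one input occurs → occurs.
Pipeline path lost [AND]: Forward pressure regulator stuck=not, A fresh-gas outlet 2 malfunctions=not → not all inputs occur → does not occur.
Vaporizer chain down [OR]: APL valve 2 failed=not, C vaporizer 2 failed=not → no input occurs → does not occur.
Breathing circuit 2 fails [OR]: Pipeline path lost=not, Emergency flowmeter 2 fails=not, CO2 absorber 2 degraded=not, Vaporizer chain down=not → no input occurs → does not occur.
Anesthesia gas delivery interrupted [OR]: O2 supply fails=occurs, Breathing circuit 2 fails=not, B pipeline inlet 2 fails=not → at least one input occurs → occurs.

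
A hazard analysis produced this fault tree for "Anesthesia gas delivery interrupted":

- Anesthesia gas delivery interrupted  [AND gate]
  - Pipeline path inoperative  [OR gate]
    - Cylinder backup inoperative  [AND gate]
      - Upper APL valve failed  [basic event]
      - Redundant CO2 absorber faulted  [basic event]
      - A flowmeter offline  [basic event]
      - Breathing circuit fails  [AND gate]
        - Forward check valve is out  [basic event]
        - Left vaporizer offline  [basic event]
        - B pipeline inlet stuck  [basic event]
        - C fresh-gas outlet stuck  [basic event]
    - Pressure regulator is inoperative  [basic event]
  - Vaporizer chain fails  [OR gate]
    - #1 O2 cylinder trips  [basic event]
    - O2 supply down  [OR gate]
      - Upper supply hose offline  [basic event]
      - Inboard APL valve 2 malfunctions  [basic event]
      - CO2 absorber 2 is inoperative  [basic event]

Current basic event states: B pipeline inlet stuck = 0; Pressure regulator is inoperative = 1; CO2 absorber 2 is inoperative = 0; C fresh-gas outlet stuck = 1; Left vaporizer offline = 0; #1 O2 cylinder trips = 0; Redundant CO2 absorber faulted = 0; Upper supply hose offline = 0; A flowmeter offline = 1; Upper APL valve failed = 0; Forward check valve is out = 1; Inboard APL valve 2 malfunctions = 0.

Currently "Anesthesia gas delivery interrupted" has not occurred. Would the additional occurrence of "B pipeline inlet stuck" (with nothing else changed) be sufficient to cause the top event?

Counterfactual: set "B pipeline inlet stuck" to occurred.
Breathing circuit fails [AND]: Forward check valve is out=occurs, Left vaporizer offline=not, B pipeline inlet stuck=occurs, C fresh-gas outlet stuck=occurs → not all inputs occur → does not occur.
Cylinder backup inoperative [AND]: Upper APL valve failed=not, Redundant CO2 absorber faulted=not, A flowmeter offline=occurs, Breathing circuit fails=not → not all inputs occur → does not occur.
Pipeline path inoperative [OR]: Cylinder backup inoperative=not, Pressure regulator is inoperative=occurs → at least one input occurs → occurs.
O2 supply down [OR]: Upper supply hose offline=not, Inboard APL valve 2 malfunctions=not, CO2 absorber 2 is inoperative=not → no input occurs → does not occur.
Vaporizer chain fails [OR]: #1 O2 cylinder trips=not, O2 supply down=not → no input occurs → does not occur.
Anesthesia gas delivery interrupted [AND]: Pipeline path inoperative=occurs, Vaporizer chain fails=not → not all inputs occur → does not occur.

No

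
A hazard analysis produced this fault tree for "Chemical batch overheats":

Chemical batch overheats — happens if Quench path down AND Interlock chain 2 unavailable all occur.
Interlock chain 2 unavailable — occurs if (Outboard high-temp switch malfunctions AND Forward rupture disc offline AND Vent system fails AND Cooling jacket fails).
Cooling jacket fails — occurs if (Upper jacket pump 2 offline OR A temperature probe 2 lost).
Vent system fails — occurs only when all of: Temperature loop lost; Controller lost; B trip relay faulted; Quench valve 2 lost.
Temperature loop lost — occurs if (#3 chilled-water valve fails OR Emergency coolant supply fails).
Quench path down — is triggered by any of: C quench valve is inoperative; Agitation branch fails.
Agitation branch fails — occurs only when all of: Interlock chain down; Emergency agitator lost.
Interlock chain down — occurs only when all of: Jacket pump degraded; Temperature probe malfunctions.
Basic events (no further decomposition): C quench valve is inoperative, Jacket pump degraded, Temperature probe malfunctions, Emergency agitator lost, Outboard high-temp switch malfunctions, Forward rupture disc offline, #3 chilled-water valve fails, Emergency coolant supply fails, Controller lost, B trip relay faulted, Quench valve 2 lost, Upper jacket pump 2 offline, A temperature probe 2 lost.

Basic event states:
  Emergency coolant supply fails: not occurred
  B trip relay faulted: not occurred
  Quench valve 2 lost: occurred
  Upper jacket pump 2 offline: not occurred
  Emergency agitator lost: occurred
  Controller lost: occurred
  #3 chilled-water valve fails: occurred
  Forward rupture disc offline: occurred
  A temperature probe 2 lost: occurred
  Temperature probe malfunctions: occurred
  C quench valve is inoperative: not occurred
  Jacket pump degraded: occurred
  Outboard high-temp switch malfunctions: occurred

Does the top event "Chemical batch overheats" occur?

No

Interlock chain down [AND]: Jacket pump degraded=occurs, Temperature probe malfunctions=occurs → all inputs occur → occurs.
Agitation branch fails [AND]: Interlock chain down=occurs, Emergency agitator lost=occurs → all inputs occur → occurs.
Quench path down [OR]: C quench valve is inoperative=not, Agitation branch fails=occurs → at least one input occurs → occurs.
Temperature loop lost [OR]: #3 chilled-water valve fails=occurs, Emergency coolant supply fails=not → at least one input occurs → occurs.
Vent system fails [AND]: Temperature loop lost=occurs, Controller lost=occurs, B trip relay faulted=not, Quench valve 2 lost=occurs → not all inputs occur → does not occur.
Cooling jacket fails [OR]: Upper jacket pump 2 offline=not, A temperature probe 2 lost=occurs → at least one input occurs → occurs.
Interlock chain 2 unavailable [AND]: Outboard high-temp switch malfunctions=occurs, Forward rupture disc offline=occurs, Vent system fails=not, Cooling jacket fails=occurs → not all inputs occur → does not occur.
Chemical batch overheats [AND]: Quench path down=occurs, Interlock chain 2 unavailable=not → not all inputs occur → does not occur.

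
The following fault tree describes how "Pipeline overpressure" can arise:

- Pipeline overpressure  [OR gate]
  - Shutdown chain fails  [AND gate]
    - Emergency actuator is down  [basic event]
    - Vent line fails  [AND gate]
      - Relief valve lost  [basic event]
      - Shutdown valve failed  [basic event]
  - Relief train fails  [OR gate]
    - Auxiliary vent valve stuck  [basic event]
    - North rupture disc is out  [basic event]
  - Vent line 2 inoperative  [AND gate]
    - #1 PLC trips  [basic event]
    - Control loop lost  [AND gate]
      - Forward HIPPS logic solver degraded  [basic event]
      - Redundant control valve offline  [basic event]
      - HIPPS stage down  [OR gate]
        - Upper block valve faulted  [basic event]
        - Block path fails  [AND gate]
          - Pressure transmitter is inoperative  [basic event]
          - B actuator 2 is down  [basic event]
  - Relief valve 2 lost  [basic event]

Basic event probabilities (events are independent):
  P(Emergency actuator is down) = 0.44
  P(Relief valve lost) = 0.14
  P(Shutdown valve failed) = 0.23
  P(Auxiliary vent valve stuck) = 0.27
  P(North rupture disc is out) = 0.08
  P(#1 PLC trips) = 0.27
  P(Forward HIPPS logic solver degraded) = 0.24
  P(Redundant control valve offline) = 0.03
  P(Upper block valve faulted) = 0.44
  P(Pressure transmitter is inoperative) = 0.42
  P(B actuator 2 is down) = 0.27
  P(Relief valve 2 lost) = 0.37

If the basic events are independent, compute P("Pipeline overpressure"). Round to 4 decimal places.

P(Vent line fails) [AND] = 0.14 × 0.23 = 0.032200
P(Shutdown chain fails) [AND] = 0.44 × 0.032200 = 0.014168
P(Relief train fails) [OR] = 1 − (1−0.27) × (1−0.08) = 0.328400
P(Block path fails) [AND] = 0.42 × 0.27 = 0.113400
P(HIPPS stage down) [OR] = 1 − (1−0.44) × (1−0.113400) = 0.503504
P(Control loop lost) [AND] = 0.24 × 0.03 × 0.503504 = 0.003625
P(Vent line 2 inoperative) [AND] = 0.27 × 0.003625 = 0.000979
P(Pipeline overpressure) [OR] = 1 − (1−0.014168) × (1−0.328400) × (1−0.000979) × (1−0.37) = 0.583295
Rounded to 4 decimal places: P(Pipeline overpressure) ≈ 0.5833.

0.5833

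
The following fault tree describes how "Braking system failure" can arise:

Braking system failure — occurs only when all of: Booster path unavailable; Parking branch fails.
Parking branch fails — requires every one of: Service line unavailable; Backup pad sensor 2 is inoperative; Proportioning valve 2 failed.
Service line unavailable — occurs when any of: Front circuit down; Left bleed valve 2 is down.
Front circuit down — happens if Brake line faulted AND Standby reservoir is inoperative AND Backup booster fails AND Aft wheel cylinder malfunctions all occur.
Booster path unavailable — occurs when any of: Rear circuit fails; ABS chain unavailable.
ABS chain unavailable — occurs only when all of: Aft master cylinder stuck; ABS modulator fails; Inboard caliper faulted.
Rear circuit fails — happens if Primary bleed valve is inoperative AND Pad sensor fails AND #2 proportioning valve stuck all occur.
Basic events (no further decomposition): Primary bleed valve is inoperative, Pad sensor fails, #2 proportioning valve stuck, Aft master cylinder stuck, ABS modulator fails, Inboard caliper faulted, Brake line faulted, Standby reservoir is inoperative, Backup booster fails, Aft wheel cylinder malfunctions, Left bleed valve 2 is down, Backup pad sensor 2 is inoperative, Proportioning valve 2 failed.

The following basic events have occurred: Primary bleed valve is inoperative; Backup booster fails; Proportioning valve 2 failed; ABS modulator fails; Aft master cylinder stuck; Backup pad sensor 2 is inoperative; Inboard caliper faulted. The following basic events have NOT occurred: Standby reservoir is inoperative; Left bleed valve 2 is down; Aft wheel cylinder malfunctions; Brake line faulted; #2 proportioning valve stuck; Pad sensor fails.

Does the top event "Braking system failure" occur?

Rear circuit fails [AND]: Primary bleed valve is inoperative=occurs, Pad sensor fails=not, #2 proportioning valve stuck=not → not all inputs occur → does not occur.
ABS chain unavailable [AND]: Aft master cylinder stuck=occurs, ABS modulator fails=occurs, Inboard caliper faulted=occurs → all inputs occur → occurs.
Booster path unavailable [OR]: Rear circuit fails=not, ABS chain unavailable=occurs → at least one input occurs → occurs.
Front circuit down [AND]: Brake line faulted=not, Standby reservoir is inoperative=not, Backup booster fails=occurs, Aft wheel cylinder malfunctions=not → not all inputs occur → does not occur.
Service line unavailable [OR]: Front circuit down=not, Left bleed valve 2 is down=not → no input occurs → does not occur.
Parking branch fails [AND]: Service line unavailable=not, Backup pad sensor 2 is inoperative=occurs, Proportioning valve 2 failed=occurs → not all inputs occur → does not occur.
Braking system failure [AND]: Booster path unavailable=occurs, Parking branch fails=not → not all inputs occur → does not occur.

No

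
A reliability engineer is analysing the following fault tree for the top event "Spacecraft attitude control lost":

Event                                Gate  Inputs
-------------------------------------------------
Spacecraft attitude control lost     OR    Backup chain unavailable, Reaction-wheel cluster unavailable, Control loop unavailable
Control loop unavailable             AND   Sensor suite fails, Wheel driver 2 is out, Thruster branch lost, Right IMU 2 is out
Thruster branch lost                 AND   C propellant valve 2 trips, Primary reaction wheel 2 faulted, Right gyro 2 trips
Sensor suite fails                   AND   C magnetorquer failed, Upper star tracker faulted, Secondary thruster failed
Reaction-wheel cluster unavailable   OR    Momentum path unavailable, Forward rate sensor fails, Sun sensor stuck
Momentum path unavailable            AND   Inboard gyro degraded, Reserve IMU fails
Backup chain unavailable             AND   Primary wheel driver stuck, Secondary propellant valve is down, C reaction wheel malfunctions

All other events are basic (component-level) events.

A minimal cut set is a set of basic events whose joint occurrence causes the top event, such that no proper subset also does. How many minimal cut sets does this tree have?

5

Backup chain unavailable [AND]: one cut set from each child combined → 1 × 1 × 1 = 1 cut set(s).
Momentum path unavailable [AND]: one cut set from each child combined → 1 × 1 = 1 cut set(s).
Reaction-wheel cluster unavailable [OR]: union of children's cut sets → 3 cut set(s).
Sensor suite fails [AND]: one cut set from each child combined → 1 × 1 × 1 = 1 cut set(s).
Thruster branch lost [AND]: one cut set from each child combined → 1 × 1 × 1 = 1 cut set(s).
Control loop unavailable [AND]: one cut set from each child combined → 1 × 1 × 1 × 1 = 1 cut set(s).
Spacecraft attitude control lost [OR]: union of children's cut sets → 5 cut set(s).
Minimal cut sets: {C reaction wheel malfunctions, Primary wheel driver stuck, Secondary propellant valve is down}; {Inboard gyro degraded, Reserve IMU fails}; {Forward rate sensor fails}; {Sun sensor stuck}; {C magnetorquer failed, C propellant valve 2 trips, Primary reaction wheel 2 faulted, Right IMU 2 is out, Right gyro 2 trips, Secondary thruster failed, Upper star tracker faulted, Wheel driver 2 is out}.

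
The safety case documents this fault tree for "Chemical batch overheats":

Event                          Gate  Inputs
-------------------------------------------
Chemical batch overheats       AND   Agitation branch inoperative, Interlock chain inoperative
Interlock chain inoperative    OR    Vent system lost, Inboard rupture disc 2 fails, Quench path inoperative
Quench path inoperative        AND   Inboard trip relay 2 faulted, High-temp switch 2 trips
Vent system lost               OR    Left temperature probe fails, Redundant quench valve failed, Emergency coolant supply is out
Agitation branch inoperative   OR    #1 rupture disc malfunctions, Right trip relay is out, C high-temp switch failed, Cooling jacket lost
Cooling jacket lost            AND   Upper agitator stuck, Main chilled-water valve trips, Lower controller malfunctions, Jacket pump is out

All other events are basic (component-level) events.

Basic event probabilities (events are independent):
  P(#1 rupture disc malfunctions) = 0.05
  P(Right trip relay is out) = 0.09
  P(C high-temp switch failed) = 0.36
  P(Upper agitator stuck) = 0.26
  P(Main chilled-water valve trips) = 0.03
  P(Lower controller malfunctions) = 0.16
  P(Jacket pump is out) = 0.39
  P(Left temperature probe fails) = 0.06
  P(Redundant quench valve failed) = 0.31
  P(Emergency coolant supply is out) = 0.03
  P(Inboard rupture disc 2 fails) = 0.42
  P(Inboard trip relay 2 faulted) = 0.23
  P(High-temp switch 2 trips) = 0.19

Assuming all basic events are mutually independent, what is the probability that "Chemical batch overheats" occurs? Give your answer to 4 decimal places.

P(Cooling jacket lost) [AND] = 0.26 × 0.03 × 0.16 × 0.39 = 0.000487
P(Agitation branch inoperative) [OR] = 1 − (1−0.05) × (1−0.09) × (1−0.36) × (1−0.000487) = 0.446989
P(Vent system lost) [OR] = 1 − (1−0.06) × (1−0.31) × (1−0.03) = 0.370858
P(Quench path inoperative) [AND] = 0.23 × 0.19 = 0.043700
P(Interlock chain inoperative) [OR] = 1 − (1−0.370858) × (1−0.42) × (1−0.043700) = 0.651044
P(Chemical batch overheats) [AND] = 0.446989 × 0.651044 = 0.291010
Rounded to 4 decimal places: P(Chemical batch overheats) ≈ 0.2910.

0.2910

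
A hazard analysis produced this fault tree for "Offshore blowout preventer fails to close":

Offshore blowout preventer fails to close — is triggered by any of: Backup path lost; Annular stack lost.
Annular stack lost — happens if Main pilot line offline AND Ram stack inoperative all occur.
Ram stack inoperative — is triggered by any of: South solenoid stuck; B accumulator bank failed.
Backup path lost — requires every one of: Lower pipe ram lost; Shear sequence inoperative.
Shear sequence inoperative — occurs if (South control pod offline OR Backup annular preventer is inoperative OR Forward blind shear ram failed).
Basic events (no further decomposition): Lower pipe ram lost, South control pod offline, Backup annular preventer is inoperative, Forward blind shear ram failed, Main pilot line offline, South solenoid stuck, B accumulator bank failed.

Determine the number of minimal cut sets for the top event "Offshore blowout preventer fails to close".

Shear sequence inoperative [OR]: union of children's cut sets → 3 cut set(s).
Backup path lost [AND]: one cut set from each child combined → 1 × 3 = 3 cut set(s).
Ram stack inoperative [OR]: union of children's cut sets → 2 cut set(s).
Annular stack lost [AND]: one cut set from each child combined → 1 × 2 = 2 cut set(s).
Offshore blowout preventer fails to close [OR]: union of children's cut sets → 5 cut set(s).
Minimal cut sets: {Lower pipe ram lost, South control pod offline}; {Backup annular preventer is inoperative, Lower pipe ram lost}; {Forward blind shear ram failed, Lower pipe ram lost}; {Main pilot line offline, South solenoid stuck}; {B accumulator bank failed, Main pilot line offline}.

5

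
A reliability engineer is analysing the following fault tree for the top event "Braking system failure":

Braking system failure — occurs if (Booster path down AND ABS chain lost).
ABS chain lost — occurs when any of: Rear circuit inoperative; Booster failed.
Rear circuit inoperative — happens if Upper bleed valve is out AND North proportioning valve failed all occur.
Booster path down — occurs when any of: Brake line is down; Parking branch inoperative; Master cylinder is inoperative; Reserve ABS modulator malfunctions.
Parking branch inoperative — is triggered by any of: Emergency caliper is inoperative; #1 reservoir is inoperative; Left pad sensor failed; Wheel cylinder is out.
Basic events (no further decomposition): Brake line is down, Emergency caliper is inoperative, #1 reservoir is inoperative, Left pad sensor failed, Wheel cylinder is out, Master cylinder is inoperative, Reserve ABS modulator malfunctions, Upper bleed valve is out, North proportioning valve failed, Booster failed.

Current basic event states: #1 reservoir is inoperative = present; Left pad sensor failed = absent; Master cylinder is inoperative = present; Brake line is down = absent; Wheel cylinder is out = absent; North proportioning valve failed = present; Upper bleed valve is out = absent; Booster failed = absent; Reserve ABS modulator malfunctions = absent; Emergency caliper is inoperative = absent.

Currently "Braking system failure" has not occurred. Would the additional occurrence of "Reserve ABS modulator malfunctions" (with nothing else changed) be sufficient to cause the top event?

Counterfactual: set "Reserve ABS modulator malfunctions" to occurred.
Parking branch inoperative [OR]: Emergency caliper is inoperative=not, #1 reservoir is inoperative=occurs, Left pad sensor failed=not, Wheel cylinder is out=not → at least one input occurs → occurs.
Booster path down [OR]: Brake line is down=not, Parking branch inoperative=occurs, Master cylinder is inoperative=occurs, Reserve ABS modulator malfunctions=occurs → at least one input occurs → occurs.
Rear circuit inoperative [AND]: Upper bleed valve is out=not, North proportioning valve failed=occurs → not all inputs occur → does not occur.
ABS chain lost [OR]: Rear circuit inoperative=not, Booster failed=not → no input occurs → does not occur.
Braking system failure [AND]: Booster path down=occurs, ABS chain lost=not → not all inputs occur → does not occur.

No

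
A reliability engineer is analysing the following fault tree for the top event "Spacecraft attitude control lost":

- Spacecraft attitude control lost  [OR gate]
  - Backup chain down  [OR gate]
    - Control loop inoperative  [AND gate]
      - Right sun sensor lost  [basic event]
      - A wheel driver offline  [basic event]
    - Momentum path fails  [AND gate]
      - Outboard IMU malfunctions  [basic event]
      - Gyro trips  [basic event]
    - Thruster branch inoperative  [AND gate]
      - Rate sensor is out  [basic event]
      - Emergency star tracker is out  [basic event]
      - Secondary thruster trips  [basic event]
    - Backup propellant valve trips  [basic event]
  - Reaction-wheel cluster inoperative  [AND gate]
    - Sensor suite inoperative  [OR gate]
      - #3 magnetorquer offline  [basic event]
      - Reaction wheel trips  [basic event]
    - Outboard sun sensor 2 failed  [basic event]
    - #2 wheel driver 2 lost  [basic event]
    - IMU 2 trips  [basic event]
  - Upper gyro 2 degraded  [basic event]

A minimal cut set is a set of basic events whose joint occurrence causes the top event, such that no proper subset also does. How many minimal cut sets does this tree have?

7

Control loop inoperative [AND]: one cut set from each child combined → 1 × 1 = 1 cut set(s).
Momentum path fails [AND]: one cut set from each child combined → 1 × 1 = 1 cut set(s).
Thruster branch inoperative [AND]: one cut set from each child combined → 1 × 1 × 1 = 1 cut set(s).
Backup chain down [OR]: union of children's cut sets → 4 cut set(s).
Sensor suite inoperative [OR]: union of children's cut sets → 2 cut set(s).
Reaction-wheel cluster inoperative [AND]: one cut set from each child combined → 2 × 1 × 1 × 1 = 2 cut set(s).
Spacecraft attitude control lost [OR]: union of children's cut sets → 7 cut set(s).
Minimal cut sets: {A wheel driver offline, Right sun sensor lost}; {Gyro trips, Outboard IMU malfunctions}; {Emergency star tracker is out, Rate sensor is out, Secondary thruster trips}; {Backup propellant valve trips}; {#2 wheel driver 2 lost, #3 magnetorquer offline, IMU 2 trips, Outboard sun sensor 2 failed}; {#2 wheel driver 2 lost, IMU 2 trips, Outboard sun sensor 2 failed, Reaction wheel trips}; {Upper gyro 2 degraded}.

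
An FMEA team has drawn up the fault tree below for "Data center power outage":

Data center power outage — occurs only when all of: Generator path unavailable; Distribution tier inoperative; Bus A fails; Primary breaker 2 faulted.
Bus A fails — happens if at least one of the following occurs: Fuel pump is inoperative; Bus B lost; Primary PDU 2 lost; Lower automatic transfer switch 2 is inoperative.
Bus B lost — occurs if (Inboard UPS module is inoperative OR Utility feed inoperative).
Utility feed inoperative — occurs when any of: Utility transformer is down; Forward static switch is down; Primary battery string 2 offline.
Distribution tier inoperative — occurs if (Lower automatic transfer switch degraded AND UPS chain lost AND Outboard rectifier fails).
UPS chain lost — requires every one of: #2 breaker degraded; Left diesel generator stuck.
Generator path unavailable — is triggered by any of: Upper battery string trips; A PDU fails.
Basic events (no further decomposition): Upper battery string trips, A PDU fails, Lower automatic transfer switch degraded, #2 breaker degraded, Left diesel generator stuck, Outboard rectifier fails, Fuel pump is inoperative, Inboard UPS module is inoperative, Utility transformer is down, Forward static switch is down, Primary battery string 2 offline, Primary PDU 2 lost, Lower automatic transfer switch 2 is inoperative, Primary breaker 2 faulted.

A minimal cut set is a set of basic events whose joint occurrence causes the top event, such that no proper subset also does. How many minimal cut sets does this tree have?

Generator path unavailable [OR]: union of children's cut sets → 2 cut set(s).
UPS chain lost [AND]: one cut set from each child combined → 1 × 1 = 1 cut set(s).
Distribution tier inoperative [AND]: one cut set from each child combined → 1 × 1 × 1 = 1 cut set(s).
Utility feed inoperative [OR]: union of children's cut sets → 3 cut set(s).
Bus B lost [OR]: union of children's cut sets → 4 cut set(s).
Bus A fails [OR]: union of children's cut sets → 7 cut set(s).
Data center power outage [AND]: one cut set from each child combined → 2 × 1 × 7 × 1 = 14 cut set(s).

14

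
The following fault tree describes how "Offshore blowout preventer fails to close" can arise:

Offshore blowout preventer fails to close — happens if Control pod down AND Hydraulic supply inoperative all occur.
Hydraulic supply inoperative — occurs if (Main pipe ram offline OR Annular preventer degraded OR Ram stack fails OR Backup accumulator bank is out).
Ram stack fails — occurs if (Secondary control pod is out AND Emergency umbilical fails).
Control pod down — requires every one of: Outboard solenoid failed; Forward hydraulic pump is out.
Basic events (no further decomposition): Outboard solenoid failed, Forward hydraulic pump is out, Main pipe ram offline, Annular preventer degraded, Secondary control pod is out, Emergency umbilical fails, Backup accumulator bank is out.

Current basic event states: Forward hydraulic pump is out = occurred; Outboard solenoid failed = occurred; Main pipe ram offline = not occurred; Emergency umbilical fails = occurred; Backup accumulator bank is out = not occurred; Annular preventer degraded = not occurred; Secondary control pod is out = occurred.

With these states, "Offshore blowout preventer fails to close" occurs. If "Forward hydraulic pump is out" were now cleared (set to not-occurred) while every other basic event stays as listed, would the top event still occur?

Counterfactual: set "Forward hydraulic pump is out" to not occurred.
Control pod down [AND]: Outboard solenoid failed=occurs, Forward hydraulic pump is out=not → not all inputs occur → does not occur.
Ram stack fails [AND]: Secondary control pod is out=occurs, Emergency umbilical fails=occurs → all inputs occur → occurs.
Hydraulic supply inoperative [OR]: Main pipe ram offline=not, Annular preventer degraded=not, Ram stack fails=occurs, Backup accumulator bank is out=not → at least one input occurs → occurs.
Offshore blowout preventer fails to close [AND]: Control pod down=not, Hydraulic supply inoperative=occurs → not all inputs occur → does not occur.

No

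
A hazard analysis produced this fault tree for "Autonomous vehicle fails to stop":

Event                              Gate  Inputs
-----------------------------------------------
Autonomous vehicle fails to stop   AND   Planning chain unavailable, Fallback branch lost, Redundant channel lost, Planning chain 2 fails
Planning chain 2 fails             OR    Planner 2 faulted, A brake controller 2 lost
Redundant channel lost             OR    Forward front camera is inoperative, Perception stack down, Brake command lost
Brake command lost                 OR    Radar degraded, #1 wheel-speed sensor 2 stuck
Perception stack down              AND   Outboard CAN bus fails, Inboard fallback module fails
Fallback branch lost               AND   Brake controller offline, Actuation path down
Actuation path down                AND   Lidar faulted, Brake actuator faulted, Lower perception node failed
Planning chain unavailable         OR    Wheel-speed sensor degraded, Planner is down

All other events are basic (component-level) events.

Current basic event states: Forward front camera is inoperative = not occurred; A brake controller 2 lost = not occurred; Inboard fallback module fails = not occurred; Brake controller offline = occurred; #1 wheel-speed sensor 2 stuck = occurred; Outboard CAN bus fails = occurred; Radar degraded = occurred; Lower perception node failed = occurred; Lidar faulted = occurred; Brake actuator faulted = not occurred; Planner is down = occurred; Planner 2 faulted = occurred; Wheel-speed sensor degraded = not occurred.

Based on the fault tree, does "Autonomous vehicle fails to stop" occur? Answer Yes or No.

Planning chain unavailable [OR]: Wheel-speed sensor degraded=not, Planner is down=occurs → at least one input occurs → occurs.
Actuation path down [AND]: Lidar faulted=occurs, Brake actuator faulted=not, Lower perception node failed=occurs → not all inputs occur → does not occur.
Fallback branch lost [AND]: Brake controller offline=occurs, Actuation path down=not → not all inputs occur → does not occur.
Perception stack down [AND]: Outboard CAN bus fails=occurs, Inboard fallback module fails=not → not all inputs occur → does not occur.
Brake command lost [OR]: Radar degraded=occurs, #1 wheel-speed sensor 2 stuck=occurs → at least one input occurs → occurs.
Redundant channel lost [OR]: Forward front camera is inoperative=not, Perception stack down=not, Brake command lost=occurs → at least one input occurs → occurs.
Planning chain 2 fails [OR]: Planner 2 faulted=occurs, A brake controller 2 lost=not → at least one input occurs → occurs.
Autonomous vehicle fails to stop [AND]: Planning chain unavailable=occurs, Fallback branch lost=not, Redundant channel lost=occurs, Planning chain 2 fails=occurs → not all inputs occur → does not occur.

No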